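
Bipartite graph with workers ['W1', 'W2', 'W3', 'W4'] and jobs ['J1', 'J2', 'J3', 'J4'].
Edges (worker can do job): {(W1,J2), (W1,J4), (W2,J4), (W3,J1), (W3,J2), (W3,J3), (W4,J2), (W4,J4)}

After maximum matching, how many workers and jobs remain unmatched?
Unmatched: 1 workers, 1 jobs

Maximum matching size: 3
Workers: 4 total, 3 matched, 1 unmatched
Jobs: 4 total, 3 matched, 1 unmatched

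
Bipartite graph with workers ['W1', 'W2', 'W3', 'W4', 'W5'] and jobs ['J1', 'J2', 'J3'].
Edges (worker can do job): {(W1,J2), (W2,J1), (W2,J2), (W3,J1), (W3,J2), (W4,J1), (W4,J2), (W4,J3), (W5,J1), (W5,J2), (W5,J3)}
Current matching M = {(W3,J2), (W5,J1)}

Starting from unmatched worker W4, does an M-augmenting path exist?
Yes: W4 → J1 → W5 → J3

An M-augmenting path alternates non-matching / matching edges, starting and ending at unmatched vertices.
Path: W4 → J1 → W5 → J3
(J3 is unmatched in M, so the path is augmenting.)
Flipping edges along this path would increase |M| from 2 to 3.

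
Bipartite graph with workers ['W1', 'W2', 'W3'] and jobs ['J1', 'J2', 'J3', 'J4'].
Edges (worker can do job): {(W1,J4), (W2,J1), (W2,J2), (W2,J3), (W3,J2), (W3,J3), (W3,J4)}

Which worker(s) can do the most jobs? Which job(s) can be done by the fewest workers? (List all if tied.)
Most versatile: W2, W3 (3 jobs); Least covered: J1 (1 workers)

Worker degrees (jobs they can do): W1:1, W2:3, W3:3
Job degrees (workers who can do it): J1:1, J2:2, J3:2, J4:2

Maximum worker degree is 3, achieved by: W2, W3
Minimum job degree is 1, achieved by: J1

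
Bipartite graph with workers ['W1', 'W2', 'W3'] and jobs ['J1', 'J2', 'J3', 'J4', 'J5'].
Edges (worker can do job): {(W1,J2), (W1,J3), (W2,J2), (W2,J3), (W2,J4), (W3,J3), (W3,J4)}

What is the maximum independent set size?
Maximum independent set = 5

By König's theorem:
- Min vertex cover = Max matching = 3
- Max independent set = Total vertices - Min vertex cover
- Max independent set = 8 - 3 = 5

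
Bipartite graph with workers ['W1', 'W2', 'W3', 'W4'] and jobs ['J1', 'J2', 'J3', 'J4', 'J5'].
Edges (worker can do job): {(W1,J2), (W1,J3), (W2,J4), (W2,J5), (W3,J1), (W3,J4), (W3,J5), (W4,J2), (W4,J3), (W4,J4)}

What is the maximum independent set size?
Maximum independent set = 5

By König's theorem:
- Min vertex cover = Max matching = 4
- Max independent set = Total vertices - Min vertex cover
- Max independent set = 9 - 4 = 5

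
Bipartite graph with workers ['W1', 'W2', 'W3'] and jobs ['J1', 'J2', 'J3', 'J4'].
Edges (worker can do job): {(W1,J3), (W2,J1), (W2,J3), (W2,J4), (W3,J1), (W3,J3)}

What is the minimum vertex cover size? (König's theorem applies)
Minimum vertex cover size = 3

By König's theorem: in bipartite graphs,
min vertex cover = max matching = 3

Maximum matching has size 3, so minimum vertex cover also has size 3.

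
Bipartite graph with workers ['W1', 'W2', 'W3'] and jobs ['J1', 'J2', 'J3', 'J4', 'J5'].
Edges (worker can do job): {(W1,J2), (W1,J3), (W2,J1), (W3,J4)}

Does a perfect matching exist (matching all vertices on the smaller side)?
Yes, perfect matching exists (size 3)

Perfect matching: {(W1,J3), (W2,J1), (W3,J4)}
All 3 vertices on the smaller side are matched.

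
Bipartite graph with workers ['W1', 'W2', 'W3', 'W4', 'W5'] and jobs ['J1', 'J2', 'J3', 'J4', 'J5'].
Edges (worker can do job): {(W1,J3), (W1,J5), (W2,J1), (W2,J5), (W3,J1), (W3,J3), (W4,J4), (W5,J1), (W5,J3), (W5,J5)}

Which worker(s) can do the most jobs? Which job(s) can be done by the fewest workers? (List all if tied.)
Most versatile: W5 (3 jobs); Least covered: J2 (0 workers)

Worker degrees (jobs they can do): W1:2, W2:2, W3:2, W4:1, W5:3
Job degrees (workers who can do it): J1:3, J2:0, J3:3, J4:1, J5:3

Maximum worker degree is 3, achieved by: W5
Minimum job degree is 0, achieved by: J2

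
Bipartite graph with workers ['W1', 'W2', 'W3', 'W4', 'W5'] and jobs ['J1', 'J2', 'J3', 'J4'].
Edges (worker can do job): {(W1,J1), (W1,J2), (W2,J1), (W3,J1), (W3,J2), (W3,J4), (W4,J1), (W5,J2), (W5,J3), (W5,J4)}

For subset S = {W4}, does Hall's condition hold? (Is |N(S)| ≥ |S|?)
Yes: |N(S)| = 1, |S| = 1

Subset S = {W4}
Neighbors N(S) = {J1}

|N(S)| = 1, |S| = 1
Hall's condition: |N(S)| ≥ |S| is satisfied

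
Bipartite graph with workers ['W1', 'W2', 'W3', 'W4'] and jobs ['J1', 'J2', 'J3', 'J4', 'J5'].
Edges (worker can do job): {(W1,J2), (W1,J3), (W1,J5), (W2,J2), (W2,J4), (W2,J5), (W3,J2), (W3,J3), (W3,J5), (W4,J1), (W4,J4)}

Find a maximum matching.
Matching: {(W1,J3), (W2,J4), (W3,J2), (W4,J1)}

Maximum matching (size 4):
  W1 → J3
  W2 → J4
  W3 → J2
  W4 → J1

Each worker is assigned to at most one job, and each job to at most one worker.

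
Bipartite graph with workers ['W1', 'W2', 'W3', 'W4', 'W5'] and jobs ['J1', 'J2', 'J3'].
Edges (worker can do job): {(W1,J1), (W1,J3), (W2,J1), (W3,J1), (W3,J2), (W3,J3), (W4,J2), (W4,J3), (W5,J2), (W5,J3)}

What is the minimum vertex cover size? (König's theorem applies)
Minimum vertex cover size = 3

By König's theorem: in bipartite graphs,
min vertex cover = max matching = 3

Maximum matching has size 3, so minimum vertex cover also has size 3.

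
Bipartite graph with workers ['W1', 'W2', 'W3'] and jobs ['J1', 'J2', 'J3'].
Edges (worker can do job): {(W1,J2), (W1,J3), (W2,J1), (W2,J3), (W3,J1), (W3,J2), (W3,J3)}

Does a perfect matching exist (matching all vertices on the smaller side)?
Yes, perfect matching exists (size 3)

Perfect matching: {(W1,J3), (W2,J1), (W3,J2)}
All 3 vertices on the smaller side are matched.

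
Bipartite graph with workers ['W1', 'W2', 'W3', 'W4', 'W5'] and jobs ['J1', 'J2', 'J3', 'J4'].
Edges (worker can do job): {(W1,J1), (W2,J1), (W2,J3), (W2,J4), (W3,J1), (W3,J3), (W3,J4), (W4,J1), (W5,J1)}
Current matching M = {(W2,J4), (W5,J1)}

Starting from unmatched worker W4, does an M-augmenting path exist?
No augmenting path from W4

Alternating search from W4 reaches jobs: {J1}.
Every reachable job is already matched in M, and following those matched edges back to workers exposes no further unvisited jobs.
No M-augmenting path from W4 exists.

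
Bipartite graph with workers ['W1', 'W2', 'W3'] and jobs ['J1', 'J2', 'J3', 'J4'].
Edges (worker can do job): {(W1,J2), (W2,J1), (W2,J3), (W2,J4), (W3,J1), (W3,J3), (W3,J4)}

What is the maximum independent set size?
Maximum independent set = 4

By König's theorem:
- Min vertex cover = Max matching = 3
- Max independent set = Total vertices - Min vertex cover
- Max independent set = 7 - 3 = 4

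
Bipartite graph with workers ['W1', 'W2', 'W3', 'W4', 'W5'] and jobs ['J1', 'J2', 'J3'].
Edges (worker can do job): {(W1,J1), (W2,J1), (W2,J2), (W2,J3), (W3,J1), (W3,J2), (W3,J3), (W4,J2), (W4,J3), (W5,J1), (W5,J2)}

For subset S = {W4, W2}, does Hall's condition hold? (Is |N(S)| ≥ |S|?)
Yes: |N(S)| = 3, |S| = 2

Subset S = {W4, W2}
Neighbors N(S) = {J1, J2, J3}

|N(S)| = 3, |S| = 2
Hall's condition: |N(S)| ≥ |S| is satisfied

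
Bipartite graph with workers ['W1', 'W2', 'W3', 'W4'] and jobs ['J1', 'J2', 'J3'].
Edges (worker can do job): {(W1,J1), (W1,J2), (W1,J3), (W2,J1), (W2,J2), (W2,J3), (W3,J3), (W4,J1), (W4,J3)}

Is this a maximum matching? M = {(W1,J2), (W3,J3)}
No, size 2 is not maximum

Proposed matching has size 2.
Maximum matching size for this graph: 3.

This is NOT maximum - can be improved to size 3.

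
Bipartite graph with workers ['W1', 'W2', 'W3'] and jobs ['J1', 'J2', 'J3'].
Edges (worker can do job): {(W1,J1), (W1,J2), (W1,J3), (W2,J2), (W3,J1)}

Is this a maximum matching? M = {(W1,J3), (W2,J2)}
No, size 2 is not maximum

Proposed matching has size 2.
Maximum matching size for this graph: 3.

This is NOT maximum - can be improved to size 3.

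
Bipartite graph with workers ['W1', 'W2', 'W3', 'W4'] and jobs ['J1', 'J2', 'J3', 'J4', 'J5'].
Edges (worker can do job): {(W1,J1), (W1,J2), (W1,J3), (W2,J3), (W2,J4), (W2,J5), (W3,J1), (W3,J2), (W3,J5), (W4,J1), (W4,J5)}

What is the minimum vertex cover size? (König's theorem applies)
Minimum vertex cover size = 4

By König's theorem: in bipartite graphs,
min vertex cover = max matching = 4

Maximum matching has size 4, so minimum vertex cover also has size 4.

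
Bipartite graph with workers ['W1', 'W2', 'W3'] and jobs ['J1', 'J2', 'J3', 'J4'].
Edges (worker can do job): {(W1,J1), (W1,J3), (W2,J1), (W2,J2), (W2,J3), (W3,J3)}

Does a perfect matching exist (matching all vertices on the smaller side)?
Yes, perfect matching exists (size 3)

Perfect matching: {(W1,J1), (W2,J2), (W3,J3)}
All 3 vertices on the smaller side are matched.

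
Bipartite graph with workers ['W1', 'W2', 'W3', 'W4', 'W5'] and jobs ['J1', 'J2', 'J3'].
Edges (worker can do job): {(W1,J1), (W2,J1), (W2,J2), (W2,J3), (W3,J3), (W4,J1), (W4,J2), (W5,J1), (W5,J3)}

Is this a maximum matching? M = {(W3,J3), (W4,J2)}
No, size 2 is not maximum

Proposed matching has size 2.
Maximum matching size for this graph: 3.

This is NOT maximum - can be improved to size 3.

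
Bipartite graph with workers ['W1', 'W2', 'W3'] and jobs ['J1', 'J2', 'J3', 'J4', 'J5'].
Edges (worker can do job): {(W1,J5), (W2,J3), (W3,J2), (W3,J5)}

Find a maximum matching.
Matching: {(W1,J5), (W2,J3), (W3,J2)}

Maximum matching (size 3):
  W1 → J5
  W2 → J3
  W3 → J2

Each worker is assigned to at most one job, and each job to at most one worker.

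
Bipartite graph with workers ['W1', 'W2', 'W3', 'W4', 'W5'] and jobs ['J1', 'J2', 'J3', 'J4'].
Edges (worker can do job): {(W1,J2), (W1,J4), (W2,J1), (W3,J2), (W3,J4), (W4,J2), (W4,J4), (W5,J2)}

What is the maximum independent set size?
Maximum independent set = 6

By König's theorem:
- Min vertex cover = Max matching = 3
- Max independent set = Total vertices - Min vertex cover
- Max independent set = 9 - 3 = 6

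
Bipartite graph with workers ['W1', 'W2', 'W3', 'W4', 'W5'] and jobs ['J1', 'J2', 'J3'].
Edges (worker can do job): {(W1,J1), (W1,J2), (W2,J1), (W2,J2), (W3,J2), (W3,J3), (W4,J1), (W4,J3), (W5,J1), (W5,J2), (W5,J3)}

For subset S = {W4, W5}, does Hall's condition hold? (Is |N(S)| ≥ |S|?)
Yes: |N(S)| = 3, |S| = 2

Subset S = {W4, W5}
Neighbors N(S) = {J1, J2, J3}

|N(S)| = 3, |S| = 2
Hall's condition: |N(S)| ≥ |S| is satisfied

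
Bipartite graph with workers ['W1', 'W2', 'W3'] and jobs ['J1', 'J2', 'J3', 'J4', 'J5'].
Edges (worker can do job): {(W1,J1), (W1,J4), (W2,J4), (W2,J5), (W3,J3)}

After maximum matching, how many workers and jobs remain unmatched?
Unmatched: 0 workers, 2 jobs

Maximum matching size: 3
Workers: 3 total, 3 matched, 0 unmatched
Jobs: 5 total, 3 matched, 2 unmatched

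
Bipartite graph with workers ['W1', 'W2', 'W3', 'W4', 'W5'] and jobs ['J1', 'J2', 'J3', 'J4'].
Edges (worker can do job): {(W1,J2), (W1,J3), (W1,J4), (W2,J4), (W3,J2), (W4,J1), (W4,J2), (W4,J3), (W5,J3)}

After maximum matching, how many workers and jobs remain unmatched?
Unmatched: 1 workers, 0 jobs

Maximum matching size: 4
Workers: 5 total, 4 matched, 1 unmatched
Jobs: 4 total, 4 matched, 0 unmatched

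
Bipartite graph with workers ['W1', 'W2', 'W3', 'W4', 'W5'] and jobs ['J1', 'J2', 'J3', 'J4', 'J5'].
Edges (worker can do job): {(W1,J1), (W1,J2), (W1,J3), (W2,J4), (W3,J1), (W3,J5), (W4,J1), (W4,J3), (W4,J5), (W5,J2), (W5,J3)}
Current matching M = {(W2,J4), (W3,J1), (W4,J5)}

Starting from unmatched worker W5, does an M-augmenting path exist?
Yes: W5 → J3

An M-augmenting path alternates non-matching / matching edges, starting and ending at unmatched vertices.
Path: W5 → J3
(J3 is unmatched in M, so the path is augmenting.)
Flipping edges along this path would increase |M| from 3 to 4.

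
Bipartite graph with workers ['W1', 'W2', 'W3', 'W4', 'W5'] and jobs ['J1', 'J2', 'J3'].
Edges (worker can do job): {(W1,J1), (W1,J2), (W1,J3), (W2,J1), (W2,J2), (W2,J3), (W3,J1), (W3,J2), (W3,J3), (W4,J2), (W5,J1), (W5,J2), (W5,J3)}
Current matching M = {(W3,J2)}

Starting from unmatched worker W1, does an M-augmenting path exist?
Yes: W1 → J2 → W3 → J3

An M-augmenting path alternates non-matching / matching edges, starting and ending at unmatched vertices.
Path: W1 → J2 → W3 → J3
(J3 is unmatched in M, so the path is augmenting.)
Flipping edges along this path would increase |M| from 1 to 2.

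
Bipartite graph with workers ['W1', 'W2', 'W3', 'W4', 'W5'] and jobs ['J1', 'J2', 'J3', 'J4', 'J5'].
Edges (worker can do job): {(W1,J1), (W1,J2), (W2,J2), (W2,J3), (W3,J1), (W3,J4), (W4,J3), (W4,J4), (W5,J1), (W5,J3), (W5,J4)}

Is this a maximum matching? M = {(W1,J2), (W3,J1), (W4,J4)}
No, size 3 is not maximum

Proposed matching has size 3.
Maximum matching size for this graph: 4.

This is NOT maximum - can be improved to size 4.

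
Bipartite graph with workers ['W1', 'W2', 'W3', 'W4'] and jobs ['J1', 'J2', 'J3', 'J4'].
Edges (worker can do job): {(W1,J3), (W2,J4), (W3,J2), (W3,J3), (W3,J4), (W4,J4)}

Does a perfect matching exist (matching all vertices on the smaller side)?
No, maximum matching has size 3 < 4

Maximum matching has size 3, need 4 for perfect matching.
Unmatched workers: ['W2']
Unmatched jobs: ['J1']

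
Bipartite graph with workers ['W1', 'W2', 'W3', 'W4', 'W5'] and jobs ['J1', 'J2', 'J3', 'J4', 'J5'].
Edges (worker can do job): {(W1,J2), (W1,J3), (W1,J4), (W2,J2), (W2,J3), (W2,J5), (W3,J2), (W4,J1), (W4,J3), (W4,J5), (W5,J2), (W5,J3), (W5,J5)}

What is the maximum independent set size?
Maximum independent set = 5

By König's theorem:
- Min vertex cover = Max matching = 5
- Max independent set = Total vertices - Min vertex cover
- Max independent set = 10 - 5 = 5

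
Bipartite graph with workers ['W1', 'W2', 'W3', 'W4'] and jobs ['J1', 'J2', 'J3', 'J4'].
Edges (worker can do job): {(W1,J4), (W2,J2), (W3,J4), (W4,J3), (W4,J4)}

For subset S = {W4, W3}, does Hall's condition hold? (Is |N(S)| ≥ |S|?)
Yes: |N(S)| = 2, |S| = 2

Subset S = {W4, W3}
Neighbors N(S) = {J3, J4}

|N(S)| = 2, |S| = 2
Hall's condition: |N(S)| ≥ |S| is satisfied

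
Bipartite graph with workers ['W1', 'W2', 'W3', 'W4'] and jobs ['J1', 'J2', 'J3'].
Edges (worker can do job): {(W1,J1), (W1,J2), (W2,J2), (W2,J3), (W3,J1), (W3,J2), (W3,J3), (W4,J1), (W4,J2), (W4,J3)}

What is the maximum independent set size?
Maximum independent set = 4

By König's theorem:
- Min vertex cover = Max matching = 3
- Max independent set = Total vertices - Min vertex cover
- Max independent set = 7 - 3 = 4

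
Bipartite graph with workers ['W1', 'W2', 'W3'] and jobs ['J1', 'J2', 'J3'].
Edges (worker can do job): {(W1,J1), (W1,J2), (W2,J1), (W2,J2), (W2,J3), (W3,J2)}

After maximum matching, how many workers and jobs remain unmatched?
Unmatched: 0 workers, 0 jobs

Maximum matching size: 3
Workers: 3 total, 3 matched, 0 unmatched
Jobs: 3 total, 3 matched, 0 unmatched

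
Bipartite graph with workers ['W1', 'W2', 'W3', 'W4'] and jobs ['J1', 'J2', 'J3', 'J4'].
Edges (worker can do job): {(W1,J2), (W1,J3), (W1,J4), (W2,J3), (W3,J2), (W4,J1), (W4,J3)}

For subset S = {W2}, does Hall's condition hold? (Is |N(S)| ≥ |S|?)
Yes: |N(S)| = 1, |S| = 1

Subset S = {W2}
Neighbors N(S) = {J3}

|N(S)| = 1, |S| = 1
Hall's condition: |N(S)| ≥ |S| is satisfied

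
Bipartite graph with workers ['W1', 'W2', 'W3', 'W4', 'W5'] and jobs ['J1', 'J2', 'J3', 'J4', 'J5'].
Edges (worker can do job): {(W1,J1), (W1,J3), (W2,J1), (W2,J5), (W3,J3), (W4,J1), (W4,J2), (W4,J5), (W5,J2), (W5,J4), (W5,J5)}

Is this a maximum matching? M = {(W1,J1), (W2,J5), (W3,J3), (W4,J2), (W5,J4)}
Yes, size 5 is maximum

Proposed matching has size 5.
Maximum matching size for this graph: 5.

This is a maximum matching.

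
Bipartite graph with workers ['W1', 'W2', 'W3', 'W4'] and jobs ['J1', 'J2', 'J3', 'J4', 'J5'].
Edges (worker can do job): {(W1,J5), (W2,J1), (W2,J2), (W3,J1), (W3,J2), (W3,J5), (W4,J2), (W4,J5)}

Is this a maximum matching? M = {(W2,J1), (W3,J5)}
No, size 2 is not maximum

Proposed matching has size 2.
Maximum matching size for this graph: 3.

This is NOT maximum - can be improved to size 3.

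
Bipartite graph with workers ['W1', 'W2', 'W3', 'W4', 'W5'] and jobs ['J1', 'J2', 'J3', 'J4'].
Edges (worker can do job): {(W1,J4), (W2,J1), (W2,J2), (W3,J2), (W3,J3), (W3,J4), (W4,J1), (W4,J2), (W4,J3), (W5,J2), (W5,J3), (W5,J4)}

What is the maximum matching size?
Maximum matching size = 4

Maximum matching: {(W1,J4), (W3,J2), (W4,J1), (W5,J3)}
Size: 4

This assigns 4 workers to 4 distinct jobs.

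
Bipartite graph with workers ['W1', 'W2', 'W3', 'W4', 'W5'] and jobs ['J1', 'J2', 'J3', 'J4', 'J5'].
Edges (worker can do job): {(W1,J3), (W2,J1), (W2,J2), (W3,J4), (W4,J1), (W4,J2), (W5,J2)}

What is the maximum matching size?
Maximum matching size = 4

Maximum matching: {(W1,J3), (W3,J4), (W4,J1), (W5,J2)}
Size: 4

This assigns 4 workers to 4 distinct jobs.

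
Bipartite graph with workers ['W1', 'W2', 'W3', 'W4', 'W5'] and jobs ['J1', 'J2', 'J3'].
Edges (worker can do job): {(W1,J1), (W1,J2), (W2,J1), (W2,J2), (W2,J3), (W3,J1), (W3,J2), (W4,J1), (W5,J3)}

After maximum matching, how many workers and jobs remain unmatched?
Unmatched: 2 workers, 0 jobs

Maximum matching size: 3
Workers: 5 total, 3 matched, 2 unmatched
Jobs: 3 total, 3 matched, 0 unmatched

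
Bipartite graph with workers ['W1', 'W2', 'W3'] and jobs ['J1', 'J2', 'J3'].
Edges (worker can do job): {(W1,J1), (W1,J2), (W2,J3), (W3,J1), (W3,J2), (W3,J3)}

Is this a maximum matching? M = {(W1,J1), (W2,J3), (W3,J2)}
Yes, size 3 is maximum

Proposed matching has size 3.
Maximum matching size for this graph: 3.

This is a maximum matching.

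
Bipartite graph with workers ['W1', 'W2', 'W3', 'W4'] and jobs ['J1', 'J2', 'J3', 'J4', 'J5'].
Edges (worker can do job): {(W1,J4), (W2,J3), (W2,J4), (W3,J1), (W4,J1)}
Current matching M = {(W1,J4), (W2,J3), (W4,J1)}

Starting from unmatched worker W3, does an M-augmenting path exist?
No augmenting path from W3

Alternating search from W3 reaches jobs: {J1}.
Every reachable job is already matched in M, and following those matched edges back to workers exposes no further unvisited jobs.
No M-augmenting path from W3 exists.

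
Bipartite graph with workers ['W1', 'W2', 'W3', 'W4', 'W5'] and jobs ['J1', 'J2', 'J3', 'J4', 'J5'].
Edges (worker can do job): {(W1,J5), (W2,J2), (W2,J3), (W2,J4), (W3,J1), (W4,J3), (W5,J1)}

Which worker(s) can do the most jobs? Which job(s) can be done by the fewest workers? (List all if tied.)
Most versatile: W2 (3 jobs); Least covered: J2, J4, J5 (1 workers)

Worker degrees (jobs they can do): W1:1, W2:3, W3:1, W4:1, W5:1
Job degrees (workers who can do it): J1:2, J2:1, J3:2, J4:1, J5:1

Maximum worker degree is 3, achieved by: W2
Minimum job degree is 1, achieved by: J2, J4, J5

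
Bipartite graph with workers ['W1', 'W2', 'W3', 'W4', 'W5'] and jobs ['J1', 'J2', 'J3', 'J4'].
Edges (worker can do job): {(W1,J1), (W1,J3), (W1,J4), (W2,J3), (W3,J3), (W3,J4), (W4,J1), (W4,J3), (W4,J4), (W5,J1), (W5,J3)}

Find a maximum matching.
Matching: {(W3,J4), (W4,J1), (W5,J3)}

Maximum matching (size 3):
  W3 → J4
  W4 → J1
  W5 → J3

Each worker is assigned to at most one job, and each job to at most one worker.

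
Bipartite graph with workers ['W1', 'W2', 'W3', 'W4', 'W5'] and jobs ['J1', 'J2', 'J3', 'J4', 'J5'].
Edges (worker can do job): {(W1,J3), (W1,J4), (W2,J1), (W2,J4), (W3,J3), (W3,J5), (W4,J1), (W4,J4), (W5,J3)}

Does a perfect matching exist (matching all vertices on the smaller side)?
No, maximum matching has size 4 < 5

Maximum matching has size 4, need 5 for perfect matching.
Unmatched workers: ['W2']
Unmatched jobs: ['J2']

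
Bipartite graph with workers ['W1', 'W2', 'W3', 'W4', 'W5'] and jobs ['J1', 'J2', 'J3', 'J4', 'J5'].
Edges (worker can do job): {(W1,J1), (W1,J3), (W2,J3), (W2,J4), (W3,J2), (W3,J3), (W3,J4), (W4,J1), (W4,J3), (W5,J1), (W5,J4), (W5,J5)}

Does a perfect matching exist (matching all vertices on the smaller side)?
Yes, perfect matching exists (size 5)

Perfect matching: {(W1,J3), (W2,J4), (W3,J2), (W4,J1), (W5,J5)}
All 5 vertices on the smaller side are matched.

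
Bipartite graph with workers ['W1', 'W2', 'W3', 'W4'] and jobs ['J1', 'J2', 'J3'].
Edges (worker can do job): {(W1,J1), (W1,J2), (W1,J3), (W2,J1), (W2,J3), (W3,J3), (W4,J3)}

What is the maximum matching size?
Maximum matching size = 3

Maximum matching: {(W1,J2), (W2,J1), (W4,J3)}
Size: 3

This assigns 3 workers to 3 distinct jobs.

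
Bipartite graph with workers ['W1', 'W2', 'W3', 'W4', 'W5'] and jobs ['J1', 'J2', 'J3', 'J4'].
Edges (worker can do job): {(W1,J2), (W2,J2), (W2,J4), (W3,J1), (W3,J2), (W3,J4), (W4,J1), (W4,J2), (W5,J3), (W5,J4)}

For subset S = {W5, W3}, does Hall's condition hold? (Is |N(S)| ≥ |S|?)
Yes: |N(S)| = 4, |S| = 2

Subset S = {W5, W3}
Neighbors N(S) = {J1, J2, J3, J4}

|N(S)| = 4, |S| = 2
Hall's condition: |N(S)| ≥ |S| is satisfied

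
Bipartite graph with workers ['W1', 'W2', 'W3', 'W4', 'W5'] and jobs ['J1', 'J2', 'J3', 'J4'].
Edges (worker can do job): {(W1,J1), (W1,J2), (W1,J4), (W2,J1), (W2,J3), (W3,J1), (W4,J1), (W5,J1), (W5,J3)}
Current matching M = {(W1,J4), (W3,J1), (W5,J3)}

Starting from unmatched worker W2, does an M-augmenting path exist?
No augmenting path from W2

Alternating search from W2 reaches jobs: {J1, J3}.
Every reachable job is already matched in M, and following those matched edges back to workers exposes no further unvisited jobs.
No M-augmenting path from W2 exists.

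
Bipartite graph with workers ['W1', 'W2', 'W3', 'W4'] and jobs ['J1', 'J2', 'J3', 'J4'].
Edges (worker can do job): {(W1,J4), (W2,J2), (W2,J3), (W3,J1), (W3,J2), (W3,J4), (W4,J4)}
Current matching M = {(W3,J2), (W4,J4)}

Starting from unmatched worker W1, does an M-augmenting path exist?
No augmenting path from W1

Alternating search from W1 reaches jobs: {J4}.
Every reachable job is already matched in M, and following those matched edges back to workers exposes no further unvisited jobs.
No M-augmenting path from W1 exists.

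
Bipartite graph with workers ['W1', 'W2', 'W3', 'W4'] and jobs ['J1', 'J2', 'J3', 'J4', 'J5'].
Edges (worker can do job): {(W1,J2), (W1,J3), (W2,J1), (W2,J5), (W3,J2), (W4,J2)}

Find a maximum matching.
Matching: {(W1,J3), (W2,J5), (W4,J2)}

Maximum matching (size 3):
  W1 → J3
  W2 → J5
  W4 → J2

Each worker is assigned to at most one job, and each job to at most one worker.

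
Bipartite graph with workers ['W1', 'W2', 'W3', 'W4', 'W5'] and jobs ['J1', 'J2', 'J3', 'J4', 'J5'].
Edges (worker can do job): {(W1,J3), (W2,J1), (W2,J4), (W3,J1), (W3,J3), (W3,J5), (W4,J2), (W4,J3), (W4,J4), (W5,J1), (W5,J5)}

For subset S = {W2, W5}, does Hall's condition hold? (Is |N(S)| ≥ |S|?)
Yes: |N(S)| = 3, |S| = 2

Subset S = {W2, W5}
Neighbors N(S) = {J1, J4, J5}

|N(S)| = 3, |S| = 2
Hall's condition: |N(S)| ≥ |S| is satisfied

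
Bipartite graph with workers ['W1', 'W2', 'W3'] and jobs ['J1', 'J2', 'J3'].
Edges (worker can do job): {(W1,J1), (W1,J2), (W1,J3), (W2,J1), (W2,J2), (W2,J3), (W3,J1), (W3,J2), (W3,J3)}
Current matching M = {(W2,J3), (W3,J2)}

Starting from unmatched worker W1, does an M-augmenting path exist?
Yes: W1 → J1

An M-augmenting path alternates non-matching / matching edges, starting and ending at unmatched vertices.
Path: W1 → J1
(J1 is unmatched in M, so the path is augmenting.)
Flipping edges along this path would increase |M| from 2 to 3.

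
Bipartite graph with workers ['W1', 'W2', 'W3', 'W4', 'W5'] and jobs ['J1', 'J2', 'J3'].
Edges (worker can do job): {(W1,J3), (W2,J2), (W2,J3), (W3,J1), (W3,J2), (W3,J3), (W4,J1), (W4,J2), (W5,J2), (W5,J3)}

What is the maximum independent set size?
Maximum independent set = 5

By König's theorem:
- Min vertex cover = Max matching = 3
- Max independent set = Total vertices - Min vertex cover
- Max independent set = 8 - 3 = 5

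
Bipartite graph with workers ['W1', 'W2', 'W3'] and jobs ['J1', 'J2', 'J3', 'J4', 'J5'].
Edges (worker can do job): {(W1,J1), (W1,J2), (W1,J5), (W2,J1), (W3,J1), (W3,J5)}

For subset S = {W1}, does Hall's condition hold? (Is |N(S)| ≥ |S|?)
Yes: |N(S)| = 3, |S| = 1

Subset S = {W1}
Neighbors N(S) = {J1, J2, J5}

|N(S)| = 3, |S| = 1
Hall's condition: |N(S)| ≥ |S| is satisfied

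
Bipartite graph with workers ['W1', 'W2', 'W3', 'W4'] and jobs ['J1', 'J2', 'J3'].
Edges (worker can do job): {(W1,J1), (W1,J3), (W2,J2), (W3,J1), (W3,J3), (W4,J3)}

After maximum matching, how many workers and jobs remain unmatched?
Unmatched: 1 workers, 0 jobs

Maximum matching size: 3
Workers: 4 total, 3 matched, 1 unmatched
Jobs: 3 total, 3 matched, 0 unmatched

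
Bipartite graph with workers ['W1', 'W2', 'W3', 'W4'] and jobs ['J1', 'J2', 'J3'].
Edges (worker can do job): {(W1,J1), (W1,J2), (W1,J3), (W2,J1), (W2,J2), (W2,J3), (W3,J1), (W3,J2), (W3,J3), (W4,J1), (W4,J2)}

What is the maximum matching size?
Maximum matching size = 3

Maximum matching: {(W1,J3), (W3,J1), (W4,J2)}
Size: 3

This assigns 3 workers to 3 distinct jobs.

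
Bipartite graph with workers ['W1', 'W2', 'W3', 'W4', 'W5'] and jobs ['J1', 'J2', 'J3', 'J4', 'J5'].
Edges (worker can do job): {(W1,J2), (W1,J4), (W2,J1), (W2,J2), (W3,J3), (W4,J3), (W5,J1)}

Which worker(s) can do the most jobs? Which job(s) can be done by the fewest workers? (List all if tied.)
Most versatile: W1, W2 (2 jobs); Least covered: J5 (0 workers)

Worker degrees (jobs they can do): W1:2, W2:2, W3:1, W4:1, W5:1
Job degrees (workers who can do it): J1:2, J2:2, J3:2, J4:1, J5:0

Maximum worker degree is 2, achieved by: W1, W2
Minimum job degree is 0, achieved by: J5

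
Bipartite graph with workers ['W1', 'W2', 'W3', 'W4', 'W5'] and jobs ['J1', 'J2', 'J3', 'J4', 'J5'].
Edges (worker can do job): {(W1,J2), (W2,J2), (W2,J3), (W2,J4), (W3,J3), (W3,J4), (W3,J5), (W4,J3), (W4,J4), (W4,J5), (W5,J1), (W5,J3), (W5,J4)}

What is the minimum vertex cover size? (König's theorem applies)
Minimum vertex cover size = 5

By König's theorem: in bipartite graphs,
min vertex cover = max matching = 5

Maximum matching has size 5, so minimum vertex cover also has size 5.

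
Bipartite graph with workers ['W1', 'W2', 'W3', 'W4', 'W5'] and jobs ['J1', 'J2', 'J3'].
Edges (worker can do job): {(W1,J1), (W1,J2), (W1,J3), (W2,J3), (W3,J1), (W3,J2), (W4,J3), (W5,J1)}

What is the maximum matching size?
Maximum matching size = 3

Maximum matching: {(W3,J2), (W4,J3), (W5,J1)}
Size: 3

This assigns 3 workers to 3 distinct jobs.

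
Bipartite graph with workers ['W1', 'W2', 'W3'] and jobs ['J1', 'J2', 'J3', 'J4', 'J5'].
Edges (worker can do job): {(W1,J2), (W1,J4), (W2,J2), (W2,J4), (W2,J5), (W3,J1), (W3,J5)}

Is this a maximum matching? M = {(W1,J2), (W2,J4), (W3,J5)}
Yes, size 3 is maximum

Proposed matching has size 3.
Maximum matching size for this graph: 3.

This is a maximum matching.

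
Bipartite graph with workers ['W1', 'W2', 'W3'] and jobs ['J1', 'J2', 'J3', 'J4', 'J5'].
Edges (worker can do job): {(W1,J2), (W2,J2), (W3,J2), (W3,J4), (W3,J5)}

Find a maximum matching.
Matching: {(W1,J2), (W3,J5)}

Maximum matching (size 2):
  W1 → J2
  W3 → J5

Each worker is assigned to at most one job, and each job to at most one worker.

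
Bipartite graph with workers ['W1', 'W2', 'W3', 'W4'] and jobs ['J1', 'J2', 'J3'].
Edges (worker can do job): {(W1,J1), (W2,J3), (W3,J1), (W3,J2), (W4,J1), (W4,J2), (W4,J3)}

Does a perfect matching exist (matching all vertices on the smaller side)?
Yes, perfect matching exists (size 3)

Perfect matching: {(W2,J3), (W3,J2), (W4,J1)}
All 3 vertices on the smaller side are matched.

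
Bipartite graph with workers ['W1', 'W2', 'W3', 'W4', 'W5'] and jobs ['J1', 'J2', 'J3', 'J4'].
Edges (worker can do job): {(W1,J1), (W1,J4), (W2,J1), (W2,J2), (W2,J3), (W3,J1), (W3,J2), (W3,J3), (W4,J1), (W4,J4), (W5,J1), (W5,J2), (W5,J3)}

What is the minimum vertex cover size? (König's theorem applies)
Minimum vertex cover size = 4

By König's theorem: in bipartite graphs,
min vertex cover = max matching = 4

Maximum matching has size 4, so minimum vertex cover also has size 4.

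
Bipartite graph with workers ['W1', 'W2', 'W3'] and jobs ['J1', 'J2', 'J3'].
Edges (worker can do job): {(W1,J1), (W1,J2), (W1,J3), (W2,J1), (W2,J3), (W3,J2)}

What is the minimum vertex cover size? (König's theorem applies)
Minimum vertex cover size = 3

By König's theorem: in bipartite graphs,
min vertex cover = max matching = 3

Maximum matching has size 3, so minimum vertex cover also has size 3.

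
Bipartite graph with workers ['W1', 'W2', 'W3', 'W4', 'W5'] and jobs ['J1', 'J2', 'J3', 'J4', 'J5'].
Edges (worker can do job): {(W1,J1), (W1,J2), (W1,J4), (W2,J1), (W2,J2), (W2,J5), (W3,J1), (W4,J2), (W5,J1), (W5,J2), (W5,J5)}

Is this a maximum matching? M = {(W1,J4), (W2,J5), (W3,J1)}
No, size 3 is not maximum

Proposed matching has size 3.
Maximum matching size for this graph: 4.

This is NOT maximum - can be improved to size 4.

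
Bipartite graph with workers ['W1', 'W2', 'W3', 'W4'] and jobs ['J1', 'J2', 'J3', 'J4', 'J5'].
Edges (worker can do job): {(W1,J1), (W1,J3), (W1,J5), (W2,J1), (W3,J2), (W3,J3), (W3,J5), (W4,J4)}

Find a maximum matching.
Matching: {(W1,J3), (W2,J1), (W3,J5), (W4,J4)}

Maximum matching (size 4):
  W1 → J3
  W2 → J1
  W3 → J5
  W4 → J4

Each worker is assigned to at most one job, and each job to at most one worker.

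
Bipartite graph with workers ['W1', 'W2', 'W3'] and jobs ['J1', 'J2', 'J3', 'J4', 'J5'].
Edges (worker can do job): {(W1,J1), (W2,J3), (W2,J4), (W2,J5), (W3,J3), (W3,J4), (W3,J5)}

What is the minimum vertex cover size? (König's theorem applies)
Minimum vertex cover size = 3

By König's theorem: in bipartite graphs,
min vertex cover = max matching = 3

Maximum matching has size 3, so minimum vertex cover also has size 3.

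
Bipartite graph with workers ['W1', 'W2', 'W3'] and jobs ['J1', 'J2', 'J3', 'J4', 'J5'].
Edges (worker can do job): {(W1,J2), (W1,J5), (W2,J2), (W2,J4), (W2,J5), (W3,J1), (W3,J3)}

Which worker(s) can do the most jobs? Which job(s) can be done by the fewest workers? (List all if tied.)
Most versatile: W2 (3 jobs); Least covered: J1, J3, J4 (1 workers)

Worker degrees (jobs they can do): W1:2, W2:3, W3:2
Job degrees (workers who can do it): J1:1, J2:2, J3:1, J4:1, J5:2

Maximum worker degree is 3, achieved by: W2
Minimum job degree is 1, achieved by: J1, J3, J4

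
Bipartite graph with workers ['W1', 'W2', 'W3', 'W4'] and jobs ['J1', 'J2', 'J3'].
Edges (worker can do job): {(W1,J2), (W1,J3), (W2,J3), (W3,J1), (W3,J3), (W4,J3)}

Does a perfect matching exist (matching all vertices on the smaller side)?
Yes, perfect matching exists (size 3)

Perfect matching: {(W1,J2), (W3,J1), (W4,J3)}
All 3 vertices on the smaller side are matched.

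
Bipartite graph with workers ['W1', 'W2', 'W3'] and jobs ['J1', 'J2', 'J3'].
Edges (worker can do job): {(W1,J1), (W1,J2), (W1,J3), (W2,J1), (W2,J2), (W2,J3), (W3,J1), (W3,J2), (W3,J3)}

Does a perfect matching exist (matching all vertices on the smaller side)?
Yes, perfect matching exists (size 3)

Perfect matching: {(W1,J3), (W2,J2), (W3,J1)}
All 3 vertices on the smaller side are matched.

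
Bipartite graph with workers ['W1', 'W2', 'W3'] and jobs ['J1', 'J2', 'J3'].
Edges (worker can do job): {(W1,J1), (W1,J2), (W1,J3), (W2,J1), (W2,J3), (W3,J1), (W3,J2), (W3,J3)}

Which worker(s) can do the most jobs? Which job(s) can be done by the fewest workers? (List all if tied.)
Most versatile: W1, W3 (3 jobs); Least covered: J2 (2 workers)

Worker degrees (jobs they can do): W1:3, W2:2, W3:3
Job degrees (workers who can do it): J1:3, J2:2, J3:3

Maximum worker degree is 3, achieved by: W1, W3
Minimum job degree is 2, achieved by: J2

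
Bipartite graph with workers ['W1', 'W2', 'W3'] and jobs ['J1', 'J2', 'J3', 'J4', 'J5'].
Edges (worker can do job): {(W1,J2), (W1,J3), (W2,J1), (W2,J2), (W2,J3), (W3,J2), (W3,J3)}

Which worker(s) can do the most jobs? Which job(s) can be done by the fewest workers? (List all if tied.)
Most versatile: W2 (3 jobs); Least covered: J4, J5 (0 workers)

Worker degrees (jobs they can do): W1:2, W2:3, W3:2
Job degrees (workers who can do it): J1:1, J2:3, J3:3, J4:0, J5:0

Maximum worker degree is 3, achieved by: W2
Minimum job degree is 0, achieved by: J4, J5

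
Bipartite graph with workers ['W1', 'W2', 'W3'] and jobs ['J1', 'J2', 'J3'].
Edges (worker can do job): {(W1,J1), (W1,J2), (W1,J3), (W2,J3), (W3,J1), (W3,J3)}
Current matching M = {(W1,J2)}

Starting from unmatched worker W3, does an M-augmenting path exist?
Yes: W3 → J1

An M-augmenting path alternates non-matching / matching edges, starting and ending at unmatched vertices.
Path: W3 → J1
(J1 is unmatched in M, so the path is augmenting.)
Flipping edges along this path would increase |M| from 1 to 2.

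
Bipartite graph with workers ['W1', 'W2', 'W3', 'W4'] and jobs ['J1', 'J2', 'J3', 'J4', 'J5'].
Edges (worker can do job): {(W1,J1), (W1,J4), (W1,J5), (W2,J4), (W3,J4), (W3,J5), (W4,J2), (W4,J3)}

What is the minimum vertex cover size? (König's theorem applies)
Minimum vertex cover size = 4

By König's theorem: in bipartite graphs,
min vertex cover = max matching = 4

Maximum matching has size 4, so minimum vertex cover also has size 4.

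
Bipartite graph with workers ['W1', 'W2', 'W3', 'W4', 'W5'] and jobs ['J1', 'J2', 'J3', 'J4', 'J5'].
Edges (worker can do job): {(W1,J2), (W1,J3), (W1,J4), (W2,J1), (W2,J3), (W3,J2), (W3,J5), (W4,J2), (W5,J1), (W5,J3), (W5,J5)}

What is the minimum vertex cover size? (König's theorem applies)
Minimum vertex cover size = 5

By König's theorem: in bipartite graphs,
min vertex cover = max matching = 5

Maximum matching has size 5, so minimum vertex cover also has size 5.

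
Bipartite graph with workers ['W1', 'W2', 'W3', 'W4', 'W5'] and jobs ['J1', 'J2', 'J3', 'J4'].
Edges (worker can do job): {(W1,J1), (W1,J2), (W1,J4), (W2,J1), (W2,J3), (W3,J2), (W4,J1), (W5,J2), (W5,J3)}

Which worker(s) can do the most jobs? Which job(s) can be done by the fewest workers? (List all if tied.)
Most versatile: W1 (3 jobs); Least covered: J4 (1 workers)

Worker degrees (jobs they can do): W1:3, W2:2, W3:1, W4:1, W5:2
Job degrees (workers who can do it): J1:3, J2:3, J3:2, J4:1

Maximum worker degree is 3, achieved by: W1
Minimum job degree is 1, achieved by: J4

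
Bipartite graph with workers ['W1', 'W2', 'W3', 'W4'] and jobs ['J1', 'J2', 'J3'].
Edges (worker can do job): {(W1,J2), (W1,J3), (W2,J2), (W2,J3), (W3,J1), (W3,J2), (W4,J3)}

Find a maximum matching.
Matching: {(W1,J2), (W3,J1), (W4,J3)}

Maximum matching (size 3):
  W1 → J2
  W3 → J1
  W4 → J3

Each worker is assigned to at most one job, and each job to at most one worker.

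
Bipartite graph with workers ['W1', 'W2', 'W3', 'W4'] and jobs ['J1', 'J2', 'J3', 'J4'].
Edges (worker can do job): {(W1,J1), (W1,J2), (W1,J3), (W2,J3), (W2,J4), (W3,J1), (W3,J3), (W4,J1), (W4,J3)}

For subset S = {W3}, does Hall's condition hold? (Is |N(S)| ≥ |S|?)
Yes: |N(S)| = 2, |S| = 1

Subset S = {W3}
Neighbors N(S) = {J1, J3}

|N(S)| = 2, |S| = 1
Hall's condition: |N(S)| ≥ |S| is satisfied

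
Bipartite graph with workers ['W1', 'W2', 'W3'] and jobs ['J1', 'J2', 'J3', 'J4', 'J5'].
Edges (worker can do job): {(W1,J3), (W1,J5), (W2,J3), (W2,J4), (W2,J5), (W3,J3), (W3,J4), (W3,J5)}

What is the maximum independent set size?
Maximum independent set = 5

By König's theorem:
- Min vertex cover = Max matching = 3
- Max independent set = Total vertices - Min vertex cover
- Max independent set = 8 - 3 = 5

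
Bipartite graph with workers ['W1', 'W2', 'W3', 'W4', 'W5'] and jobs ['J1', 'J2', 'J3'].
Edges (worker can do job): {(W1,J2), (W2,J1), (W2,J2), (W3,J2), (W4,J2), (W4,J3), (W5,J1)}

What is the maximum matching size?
Maximum matching size = 3

Maximum matching: {(W3,J2), (W4,J3), (W5,J1)}
Size: 3

This assigns 3 workers to 3 distinct jobs.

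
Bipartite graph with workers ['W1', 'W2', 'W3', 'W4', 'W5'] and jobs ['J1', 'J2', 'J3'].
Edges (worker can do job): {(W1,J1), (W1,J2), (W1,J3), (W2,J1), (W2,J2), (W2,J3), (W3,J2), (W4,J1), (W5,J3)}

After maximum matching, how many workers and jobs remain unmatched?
Unmatched: 2 workers, 0 jobs

Maximum matching size: 3
Workers: 5 total, 3 matched, 2 unmatched
Jobs: 3 total, 3 matched, 0 unmatched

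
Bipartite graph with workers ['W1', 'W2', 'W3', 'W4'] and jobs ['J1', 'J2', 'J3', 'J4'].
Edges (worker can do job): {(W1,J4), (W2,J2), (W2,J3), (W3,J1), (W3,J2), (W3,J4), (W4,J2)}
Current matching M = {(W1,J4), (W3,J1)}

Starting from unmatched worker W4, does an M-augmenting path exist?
Yes: W4 → J2

An M-augmenting path alternates non-matching / matching edges, starting and ending at unmatched vertices.
Path: W4 → J2
(J2 is unmatched in M, so the path is augmenting.)
Flipping edges along this path would increase |M| from 2 to 3.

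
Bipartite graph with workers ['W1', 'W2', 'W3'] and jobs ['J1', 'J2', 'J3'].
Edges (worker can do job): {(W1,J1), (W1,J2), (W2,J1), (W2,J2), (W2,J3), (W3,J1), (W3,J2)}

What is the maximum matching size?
Maximum matching size = 3

Maximum matching: {(W1,J2), (W2,J3), (W3,J1)}
Size: 3

This assigns 3 workers to 3 distinct jobs.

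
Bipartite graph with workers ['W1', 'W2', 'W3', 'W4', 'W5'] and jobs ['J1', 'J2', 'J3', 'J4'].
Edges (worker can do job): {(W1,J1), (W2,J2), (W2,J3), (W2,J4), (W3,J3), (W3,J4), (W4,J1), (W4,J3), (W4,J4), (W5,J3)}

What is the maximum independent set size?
Maximum independent set = 5

By König's theorem:
- Min vertex cover = Max matching = 4
- Max independent set = Total vertices - Min vertex cover
- Max independent set = 9 - 4 = 5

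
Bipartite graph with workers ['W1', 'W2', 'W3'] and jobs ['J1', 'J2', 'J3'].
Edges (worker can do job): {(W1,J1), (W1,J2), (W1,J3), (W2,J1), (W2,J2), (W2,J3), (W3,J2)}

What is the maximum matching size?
Maximum matching size = 3

Maximum matching: {(W1,J1), (W2,J3), (W3,J2)}
Size: 3

This assigns 3 workers to 3 distinct jobs.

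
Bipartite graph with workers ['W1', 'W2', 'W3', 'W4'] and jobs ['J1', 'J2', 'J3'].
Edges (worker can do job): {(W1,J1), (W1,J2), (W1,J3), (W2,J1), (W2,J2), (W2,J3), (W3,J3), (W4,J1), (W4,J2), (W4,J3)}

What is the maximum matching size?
Maximum matching size = 3

Maximum matching: {(W1,J1), (W3,J3), (W4,J2)}
Size: 3

This assigns 3 workers to 3 distinct jobs.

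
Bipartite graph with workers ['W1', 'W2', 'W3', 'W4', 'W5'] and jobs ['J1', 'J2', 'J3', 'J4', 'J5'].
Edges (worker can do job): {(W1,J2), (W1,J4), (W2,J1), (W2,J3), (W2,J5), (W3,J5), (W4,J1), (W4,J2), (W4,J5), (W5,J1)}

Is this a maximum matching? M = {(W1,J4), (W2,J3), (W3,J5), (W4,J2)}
No, size 4 is not maximum

Proposed matching has size 4.
Maximum matching size for this graph: 5.

This is NOT maximum - can be improved to size 5.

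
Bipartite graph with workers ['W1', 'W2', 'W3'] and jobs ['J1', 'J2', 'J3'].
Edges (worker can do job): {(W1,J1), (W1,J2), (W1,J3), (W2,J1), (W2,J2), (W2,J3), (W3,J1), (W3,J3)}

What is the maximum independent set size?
Maximum independent set = 3

By König's theorem:
- Min vertex cover = Max matching = 3
- Max independent set = Total vertices - Min vertex cover
- Max independent set = 6 - 3 = 3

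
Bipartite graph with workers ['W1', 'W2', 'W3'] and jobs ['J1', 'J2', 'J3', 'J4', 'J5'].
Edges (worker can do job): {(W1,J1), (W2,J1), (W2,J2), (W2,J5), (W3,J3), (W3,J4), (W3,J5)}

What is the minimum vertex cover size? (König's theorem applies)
Minimum vertex cover size = 3

By König's theorem: in bipartite graphs,
min vertex cover = max matching = 3

Maximum matching has size 3, so minimum vertex cover also has size 3.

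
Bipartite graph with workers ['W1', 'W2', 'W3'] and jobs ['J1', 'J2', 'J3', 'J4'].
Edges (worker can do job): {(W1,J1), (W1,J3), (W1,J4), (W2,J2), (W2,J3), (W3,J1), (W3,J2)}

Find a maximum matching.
Matching: {(W1,J4), (W2,J3), (W3,J2)}

Maximum matching (size 3):
  W1 → J4
  W2 → J3
  W3 → J2

Each worker is assigned to at most one job, and each job to at most one worker.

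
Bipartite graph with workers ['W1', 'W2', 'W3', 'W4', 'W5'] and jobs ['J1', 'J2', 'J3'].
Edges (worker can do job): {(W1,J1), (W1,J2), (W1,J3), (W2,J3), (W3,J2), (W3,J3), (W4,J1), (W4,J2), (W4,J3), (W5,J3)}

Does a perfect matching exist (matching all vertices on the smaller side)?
Yes, perfect matching exists (size 3)

Perfect matching: {(W3,J2), (W4,J1), (W5,J3)}
All 3 vertices on the smaller side are matched.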